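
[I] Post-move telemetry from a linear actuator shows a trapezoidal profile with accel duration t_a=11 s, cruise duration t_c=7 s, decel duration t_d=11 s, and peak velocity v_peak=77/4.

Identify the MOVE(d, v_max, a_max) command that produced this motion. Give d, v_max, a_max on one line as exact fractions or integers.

d=693/2 v_max=77/4 a_max=7/4

a_max = (77/4)/11 = 7/4
d_a = ½·77/4·11 = 847/8; d_c = 77/4·7 = 539/4
d = 2·847/8 + 539/4 = 693/2
t_c = 7 > 0 ⇒ limit active, v_max = 77/4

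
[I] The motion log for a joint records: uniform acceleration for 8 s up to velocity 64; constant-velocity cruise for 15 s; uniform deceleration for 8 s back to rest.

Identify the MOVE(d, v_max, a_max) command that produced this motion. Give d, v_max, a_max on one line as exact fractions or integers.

d=1472 v_max=64 a_max=8

a_max = 64/8 = 8
d_a = ½·64·8 = 256; d_c = 64·15 = 960
d = 2·256 + 960 = 1472
t_c = 15 > 0 → v_max = v_peak = 64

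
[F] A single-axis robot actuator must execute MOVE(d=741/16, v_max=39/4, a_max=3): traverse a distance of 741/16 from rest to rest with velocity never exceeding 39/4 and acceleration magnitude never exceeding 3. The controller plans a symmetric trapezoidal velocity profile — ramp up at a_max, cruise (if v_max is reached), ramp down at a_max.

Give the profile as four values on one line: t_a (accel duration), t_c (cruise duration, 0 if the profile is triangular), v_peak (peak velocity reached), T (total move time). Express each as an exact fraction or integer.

t_a=13/4 t_c=3/2 v_peak=39/4 T=8

(v_max)²/a_max = (39/4)²/3 = 507/16
741/16 ≥ 507/16 so v_max reached
t_a = (39/4)/3 = 13/4; v_peak = 39/4
d_cruise = 741/16 − 507/16 = 117/8; t_c = (117/8)/(39/4) = 3/2
T = 2·13/4 + 3/2 = 8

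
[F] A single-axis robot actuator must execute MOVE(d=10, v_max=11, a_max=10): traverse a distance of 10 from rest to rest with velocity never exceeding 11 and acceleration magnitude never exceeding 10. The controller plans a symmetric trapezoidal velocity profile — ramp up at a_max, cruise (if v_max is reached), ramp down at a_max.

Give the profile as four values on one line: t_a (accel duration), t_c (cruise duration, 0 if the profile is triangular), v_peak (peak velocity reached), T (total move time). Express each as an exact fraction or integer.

(v_max)²/a_max = 11²/10 = 121/10
10 < 121/10 ⇒ no cruise
v_peak = √(10·10) = √100 = 10
t_a = 10/10 = 1; t_c = 0
T = 2·1 = 2

t_a=1 t_c=0 v_peak=10 T=2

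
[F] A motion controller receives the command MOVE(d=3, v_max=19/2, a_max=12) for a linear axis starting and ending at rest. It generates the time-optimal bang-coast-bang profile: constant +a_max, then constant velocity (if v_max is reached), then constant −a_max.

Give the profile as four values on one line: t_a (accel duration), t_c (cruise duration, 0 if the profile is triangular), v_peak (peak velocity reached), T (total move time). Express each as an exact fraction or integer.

(v_max)²/a_max = (19/2)²/12 = 361/48
3 < 361/48 ⇒ no cruise
v_peak = √(3·12) = √36 = 6
t_a = 6/12 = 1/2; t_c = 0
T = 2·1/2 = 1

t_a=1/2 t_c=0 v_peak=6 T=1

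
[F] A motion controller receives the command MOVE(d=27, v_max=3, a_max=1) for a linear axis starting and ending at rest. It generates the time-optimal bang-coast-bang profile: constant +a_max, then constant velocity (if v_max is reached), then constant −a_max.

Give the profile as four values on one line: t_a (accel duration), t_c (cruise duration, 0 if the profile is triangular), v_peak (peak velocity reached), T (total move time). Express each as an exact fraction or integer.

v_max²/a_max = 3²/1 = 9
27 ≥ 9 ⇒ cruise phase
t_a = 3/1 = 3; v_peak = 3
d_cruise = 27 − 9 = 18; t_c = 18/3 = 6
T = 2·3 + 6 = 12

t_a=3 t_c=6 v_peak=3 T=12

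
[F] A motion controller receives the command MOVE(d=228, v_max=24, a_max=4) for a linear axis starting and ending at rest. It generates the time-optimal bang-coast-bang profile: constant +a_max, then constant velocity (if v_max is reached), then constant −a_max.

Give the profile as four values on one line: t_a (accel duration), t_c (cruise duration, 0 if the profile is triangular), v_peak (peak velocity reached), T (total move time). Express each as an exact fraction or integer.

(v_max)²/a_max = 24²/4 = 144
228 ≥ 144 → trapezoidal
t_a = 24/4 = 6; v_peak = 24
d_cruise = 228 − 144 = 84; t_c = 84/24 = 7/2
T = 2·6 + 7/2 = 31/2

t_a=6 t_c=7/2 v_peak=24 T=31/2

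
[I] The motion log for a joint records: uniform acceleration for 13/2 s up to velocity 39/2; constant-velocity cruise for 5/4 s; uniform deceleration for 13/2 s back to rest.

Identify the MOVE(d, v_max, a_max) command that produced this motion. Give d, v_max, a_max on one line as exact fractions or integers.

d=1209/8 v_max=39/2 a_max=3

a_max = (39/2)/(13/2) = 3
d_a = ½·39/2·13/2 = 507/8; d_c = 39/2·5/4 = 195/8
d = 2·507/8 + 195/8 = 1209/8
t_c = 5/4 > 0 so v_max = 39/2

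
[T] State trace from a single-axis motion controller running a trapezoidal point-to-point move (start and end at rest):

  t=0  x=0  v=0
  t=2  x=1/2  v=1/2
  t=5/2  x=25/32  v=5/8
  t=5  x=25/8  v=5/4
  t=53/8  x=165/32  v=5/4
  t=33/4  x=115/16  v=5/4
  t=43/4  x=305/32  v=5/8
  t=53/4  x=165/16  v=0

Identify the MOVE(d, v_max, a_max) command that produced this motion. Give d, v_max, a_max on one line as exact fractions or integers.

d=165/16 v_max=5/4 a_max=1/4

final state: t=53/4, x=165/16, v=0 → d = 165/16
a_max = (1/2−0)/(2−0) = 1/4
max v = 5/4 over t∈[5,33/4] → v_max = 5/4
check: 5/4·(5+13/4) = 165/16 ✓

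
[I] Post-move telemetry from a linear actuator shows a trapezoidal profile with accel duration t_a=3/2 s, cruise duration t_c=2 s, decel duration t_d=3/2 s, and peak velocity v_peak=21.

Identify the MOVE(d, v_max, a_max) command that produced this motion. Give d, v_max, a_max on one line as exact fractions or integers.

d=147/2 v_max=21 a_max=14

a_max = 21/(3/2) = 14
d_a = ½·21·3/2 = 63/4; d_c = 21·2 = 42
d = 2·63/4 + 42 = 147/2
t_c = 2 > 0 → v_max = v_peak = 21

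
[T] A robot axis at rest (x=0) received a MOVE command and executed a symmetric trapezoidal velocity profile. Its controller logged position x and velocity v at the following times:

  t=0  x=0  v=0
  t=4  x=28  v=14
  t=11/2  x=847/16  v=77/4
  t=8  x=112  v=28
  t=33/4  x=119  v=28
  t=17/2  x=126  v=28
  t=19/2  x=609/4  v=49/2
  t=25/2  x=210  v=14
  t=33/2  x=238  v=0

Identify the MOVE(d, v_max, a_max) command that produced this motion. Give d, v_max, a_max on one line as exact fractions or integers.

final state: t=33/2, x=238, v=0 → d = 238
a_max = (14−0)/(4−0) = 7/2
max v = 28 over t∈[8,17/2] → v_max = 28
check: 28·(8+1/2) = 238 ✓

d=238 v_max=28 a_max=7/2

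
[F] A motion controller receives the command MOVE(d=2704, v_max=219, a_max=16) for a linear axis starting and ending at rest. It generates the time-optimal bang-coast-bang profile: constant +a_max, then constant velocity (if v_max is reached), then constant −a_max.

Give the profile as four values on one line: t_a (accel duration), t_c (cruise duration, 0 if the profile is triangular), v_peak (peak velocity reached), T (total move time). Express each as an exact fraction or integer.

(v_max)²/a_max = 219²/16 = 47961/16
2704 < 47961/16 ⇒ no cruise
v_peak = √(2704·16) = √43264 = 208
t_a = 208/16 = 13; t_c = 0
T = 2·13 = 26

t_a=13 t_c=0 v_peak=208 T=26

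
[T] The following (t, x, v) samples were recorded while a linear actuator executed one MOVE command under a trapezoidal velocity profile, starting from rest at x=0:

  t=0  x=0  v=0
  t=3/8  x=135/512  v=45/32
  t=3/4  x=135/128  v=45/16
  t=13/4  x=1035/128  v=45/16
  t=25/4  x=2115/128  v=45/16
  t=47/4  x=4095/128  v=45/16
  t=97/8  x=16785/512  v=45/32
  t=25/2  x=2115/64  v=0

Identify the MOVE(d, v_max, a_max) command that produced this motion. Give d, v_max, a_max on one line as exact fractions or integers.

final state: t=25/2, x=2115/64, v=0 → d = 2115/64
a_max = (45/32−0)/(3/8−0) = 15/4
max v = 45/16 over t∈[3/4,47/4] → v_max = 45/16
check: 45/16·(3/4+11) = 2115/64 ✓

d=2115/64 v_max=45/16 a_max=15/4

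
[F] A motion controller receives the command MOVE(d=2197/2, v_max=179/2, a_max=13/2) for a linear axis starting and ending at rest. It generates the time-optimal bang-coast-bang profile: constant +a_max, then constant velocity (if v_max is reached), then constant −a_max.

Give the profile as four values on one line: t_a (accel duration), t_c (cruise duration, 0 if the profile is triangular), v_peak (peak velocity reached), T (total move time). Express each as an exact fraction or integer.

t_a=13 t_c=0 v_peak=169/2 T=26

(v_max)²/a_max = (179/2)²/(13/2) = 32041/26
2197/2 < 32041/26 ⇒ no cruise
v_peak = √(2197/2·13/2) = √(28561/4) = 169/2
t_a = (169/2)/(13/2) = 13; t_c = 0
T = 2·13 = 26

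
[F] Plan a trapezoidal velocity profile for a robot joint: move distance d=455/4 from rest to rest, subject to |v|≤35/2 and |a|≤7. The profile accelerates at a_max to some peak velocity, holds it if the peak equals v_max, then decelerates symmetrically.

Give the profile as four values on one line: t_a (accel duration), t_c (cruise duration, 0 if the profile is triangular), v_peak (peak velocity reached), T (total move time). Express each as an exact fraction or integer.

vₘ²/aₘ = (35/2)²/7 = 175/4
455/4 ≥ 175/4 ⇒ cruise phase
t_a = (35/2)/7 = 5/2; v_peak = 35/2
d_cruise = 455/4 − 175/4 = 70; t_c = 70/(35/2) = 4
T = 2·5/2 + 4 = 9

t_a=5/2 t_c=4 v_peak=35/2 T=9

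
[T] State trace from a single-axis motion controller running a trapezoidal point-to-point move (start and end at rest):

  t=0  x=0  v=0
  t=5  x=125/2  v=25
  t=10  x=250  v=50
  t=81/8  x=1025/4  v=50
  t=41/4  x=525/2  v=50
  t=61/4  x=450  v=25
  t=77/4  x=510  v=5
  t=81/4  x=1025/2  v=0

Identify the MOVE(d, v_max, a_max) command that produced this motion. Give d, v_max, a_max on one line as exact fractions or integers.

final state: t=81/4, x=1025/2, v=0 → d = 1025/2
a_max = (25−0)/(5−0) = 5
max v = 50 over t∈[10,41/4] → v_max = 50
check: 50·(10+1/4) = 1025/2 ✓

d=1025/2 v_max=50 a_max=5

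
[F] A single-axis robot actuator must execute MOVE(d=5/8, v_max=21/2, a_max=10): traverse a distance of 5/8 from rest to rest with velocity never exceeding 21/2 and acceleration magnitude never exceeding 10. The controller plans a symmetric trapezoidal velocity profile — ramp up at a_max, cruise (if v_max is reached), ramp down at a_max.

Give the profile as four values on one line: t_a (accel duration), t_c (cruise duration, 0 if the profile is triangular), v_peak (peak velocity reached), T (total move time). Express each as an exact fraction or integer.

(v_max)²/a_max = (21/2)²/10 = 441/40
5/8 < 441/40 → triangular
v_peak = √(5/8·10) = √(25/4) = 5/2
t_a = (5/2)/10 = 1/4; t_c = 0
T = 2·1/4 = 1/2

t_a=1/4 t_c=0 v_peak=5/2 T=1/2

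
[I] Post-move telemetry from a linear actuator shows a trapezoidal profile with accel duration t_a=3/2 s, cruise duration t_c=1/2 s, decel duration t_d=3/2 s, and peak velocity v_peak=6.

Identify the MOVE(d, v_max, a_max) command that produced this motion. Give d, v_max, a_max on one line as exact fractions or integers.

d=12 v_max=6 a_max=4

a_max = 6/(3/2) = 4
d_a = ½·6·3/2 = 9/2; d_c = 6·1/2 = 3
d = 2·9/2 + 3 = 12
t_c = 1/2 > 0 ⇒ limit active, v_max = 6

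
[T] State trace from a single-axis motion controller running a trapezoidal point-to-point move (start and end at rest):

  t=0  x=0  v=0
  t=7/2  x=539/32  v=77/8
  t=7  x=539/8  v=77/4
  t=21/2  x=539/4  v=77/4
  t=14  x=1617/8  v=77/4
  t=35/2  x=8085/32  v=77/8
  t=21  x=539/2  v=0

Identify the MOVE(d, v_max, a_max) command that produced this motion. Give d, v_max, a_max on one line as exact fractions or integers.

final state: t=21, x=539/2, v=0 → d = 539/2
a_max = (77/8−0)/(7/2−0) = 11/4
max v = 77/4 over t∈[7,14] → v_max = 77/4
check: 77/4·(7+7) = 539/2 ✓

d=539/2 v_max=77/4 a_max=11/4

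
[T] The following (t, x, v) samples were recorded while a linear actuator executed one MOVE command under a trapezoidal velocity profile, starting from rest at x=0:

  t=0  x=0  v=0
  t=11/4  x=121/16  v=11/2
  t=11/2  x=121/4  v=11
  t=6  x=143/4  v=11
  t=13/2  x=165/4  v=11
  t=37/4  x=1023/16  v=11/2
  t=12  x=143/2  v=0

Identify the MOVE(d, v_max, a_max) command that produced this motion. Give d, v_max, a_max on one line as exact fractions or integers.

d=143/2 v_max=11 a_max=2

final state: t=12, x=143/2, v=0 → d = 143/2
a_max = (11/2−0)/(11/4−0) = 2
max v = 11 over t∈[11/2,13/2] → v_max = 11
check: 11·(11/2+1) = 143/2 ✓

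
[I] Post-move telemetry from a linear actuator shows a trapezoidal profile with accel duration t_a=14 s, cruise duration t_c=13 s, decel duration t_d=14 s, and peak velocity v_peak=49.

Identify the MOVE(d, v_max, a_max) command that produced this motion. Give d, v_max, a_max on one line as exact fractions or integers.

a_max = 49/14 = 7/2
d_a = ½·49·14 = 343; d_c = 49·13 = 637
d = 2·343 + 637 = 1323
t_c = 13 > 0 ⇒ limit active, v_max = 49

d=1323 v_max=49 a_max=7/2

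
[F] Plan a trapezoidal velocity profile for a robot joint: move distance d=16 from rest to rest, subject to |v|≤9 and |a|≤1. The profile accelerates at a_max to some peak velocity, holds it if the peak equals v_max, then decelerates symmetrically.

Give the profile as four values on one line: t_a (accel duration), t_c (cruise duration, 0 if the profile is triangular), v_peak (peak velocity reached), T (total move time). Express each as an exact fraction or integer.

t_a=4 t_c=0 v_peak=4 T=8

(v_max)²/a_max = 9²/1 = 81
16 < 81 → triangular
v_peak = √(16·1) = √16 = 4
t_a = 4/1 = 4; t_c = 0
T = 2·4 = 8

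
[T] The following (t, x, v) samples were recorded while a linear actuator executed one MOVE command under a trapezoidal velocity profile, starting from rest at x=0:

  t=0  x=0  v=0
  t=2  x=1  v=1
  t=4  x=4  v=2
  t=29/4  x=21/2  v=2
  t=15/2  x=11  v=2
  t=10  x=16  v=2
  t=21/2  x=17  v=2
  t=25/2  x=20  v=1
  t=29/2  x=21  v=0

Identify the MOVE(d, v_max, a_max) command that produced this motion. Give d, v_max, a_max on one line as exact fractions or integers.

final state: t=29/2, x=21, v=0 → d = 21
a_max = (1−0)/(2−0) = 1/2
max v = 2 over t∈[4,21/2] → v_max = 2
check: 2·(4+13/2) = 21 ✓

d=21 v_max=2 a_max=1/2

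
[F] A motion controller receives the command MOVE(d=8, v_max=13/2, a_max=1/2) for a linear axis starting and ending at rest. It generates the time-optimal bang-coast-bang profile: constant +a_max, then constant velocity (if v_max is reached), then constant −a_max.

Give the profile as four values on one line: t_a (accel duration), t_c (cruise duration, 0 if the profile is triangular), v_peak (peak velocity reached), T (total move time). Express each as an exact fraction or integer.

(v_max)²/a_max = (13/2)²/(1/2) = 169/2
8 < 169/2 ⇒ no cruise
v_peak = √(8·1/2) = √4 = 2
t_a = 2/(1/2) = 4; t_c = 0
T = 2·4 = 8

t_a=4 t_c=0 v_peak=2 T=8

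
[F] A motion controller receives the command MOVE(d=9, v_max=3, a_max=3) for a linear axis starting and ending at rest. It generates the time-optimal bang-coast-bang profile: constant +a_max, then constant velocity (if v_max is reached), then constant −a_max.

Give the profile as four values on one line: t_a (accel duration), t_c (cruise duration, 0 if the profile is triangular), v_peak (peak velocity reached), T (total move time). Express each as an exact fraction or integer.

(v_max)²/a_max = 3²/3 = 3
9 ≥ 3 → trapezoidal
t_a = 3/3 = 1; v_peak = 3
d_cruise = 9 − 3 = 6; t_c = 6/3 = 2
T = 2·1 + 2 = 4

t_a=1 t_c=2 v_peak=3 T=4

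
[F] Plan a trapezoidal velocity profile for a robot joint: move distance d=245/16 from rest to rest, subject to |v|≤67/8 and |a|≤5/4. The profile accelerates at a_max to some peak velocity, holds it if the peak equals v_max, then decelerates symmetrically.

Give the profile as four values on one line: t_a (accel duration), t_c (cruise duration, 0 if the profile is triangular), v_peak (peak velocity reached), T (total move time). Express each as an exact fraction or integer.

t_a=7/2 t_c=0 v_peak=35/8 T=7

v_max²/a_max = (67/8)²/(5/4) = 4489/80
245/16 < 4489/80 → triangular
v_peak = √(245/16·5/4) = √(1225/64) = 35/8
t_a = (35/8)/(5/4) = 7/2; t_c = 0
T = 2·7/2 = 7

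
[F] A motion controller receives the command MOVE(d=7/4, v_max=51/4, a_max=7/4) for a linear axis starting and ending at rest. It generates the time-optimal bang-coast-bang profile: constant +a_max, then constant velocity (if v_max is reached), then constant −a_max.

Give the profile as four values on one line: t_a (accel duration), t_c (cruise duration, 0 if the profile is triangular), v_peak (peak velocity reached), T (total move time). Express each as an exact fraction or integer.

vₘ²/aₘ = (51/4)²/(7/4) = 2601/28
7/4 < 2601/28 so t_c = 0
v_peak = √(7/4·7/4) = √(49/16) = 7/4
t_a = (7/4)/(7/4) = 1; t_c = 0
T = 2·1 = 2

t_a=1 t_c=0 v_peak=7/4 T=2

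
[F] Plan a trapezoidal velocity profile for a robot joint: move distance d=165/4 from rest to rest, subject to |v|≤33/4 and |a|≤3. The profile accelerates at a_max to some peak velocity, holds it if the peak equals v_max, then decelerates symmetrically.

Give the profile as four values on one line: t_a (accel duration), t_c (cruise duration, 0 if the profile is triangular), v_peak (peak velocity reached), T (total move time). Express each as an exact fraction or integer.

t_a=11/4 t_c=9/4 v_peak=33/4 T=31/4

vₘ²/aₘ = (33/4)²/3 = 363/16
165/4 ≥ 363/16 → trapezoidal
t_a = (33/4)/3 = 11/4; v_peak = 33/4
d_cruise = 165/4 − 363/16 = 297/16; t_c = (297/16)/(33/4) = 9/4
T = 2·11/4 + 9/4 = 31/4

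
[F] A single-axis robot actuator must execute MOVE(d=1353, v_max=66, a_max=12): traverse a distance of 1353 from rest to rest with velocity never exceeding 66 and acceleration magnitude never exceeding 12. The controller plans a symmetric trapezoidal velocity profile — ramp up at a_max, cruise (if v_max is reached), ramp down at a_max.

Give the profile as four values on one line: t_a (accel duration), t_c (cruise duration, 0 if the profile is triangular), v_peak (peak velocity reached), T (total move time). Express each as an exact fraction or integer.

t_a=11/2 t_c=15 v_peak=66 T=26

(v_max)²/a_max = 66²/12 = 363
1353 ≥ 363 so v_max reached
t_a = 66/12 = 11/2; v_peak = 66
d_cruise = 1353 − 363 = 990; t_c = 990/66 = 15
T = 2·11/2 + 15 = 26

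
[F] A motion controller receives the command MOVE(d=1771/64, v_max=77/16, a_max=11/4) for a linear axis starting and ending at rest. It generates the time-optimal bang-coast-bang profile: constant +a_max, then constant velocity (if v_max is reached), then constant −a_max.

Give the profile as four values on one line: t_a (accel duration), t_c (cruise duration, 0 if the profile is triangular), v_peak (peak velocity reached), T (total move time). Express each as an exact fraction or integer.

t_a=7/4 t_c=4 v_peak=77/16 T=15/2

v_max²/a_max = (77/16)²/(11/4) = 539/64
1771/64 ≥ 539/64 → trapezoidal
t_a = (77/16)/(11/4) = 7/4; v_peak = 77/16
d_cruise = 1771/64 − 539/64 = 77/4; t_c = (77/4)/(77/16) = 4
T = 2·7/4 + 4 = 15/2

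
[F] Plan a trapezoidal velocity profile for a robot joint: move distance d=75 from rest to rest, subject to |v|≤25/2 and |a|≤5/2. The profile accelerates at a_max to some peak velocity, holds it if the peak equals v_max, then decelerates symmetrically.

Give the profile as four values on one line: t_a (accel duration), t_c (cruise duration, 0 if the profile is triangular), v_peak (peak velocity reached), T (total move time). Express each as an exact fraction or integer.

t_a=5 t_c=1 v_peak=25/2 T=11

(v_max)²/a_max = (25/2)²/(5/2) = 125/2
75 ≥ 125/2 ⇒ cruise phase
t_a = (25/2)/(5/2) = 5; v_peak = 25/2
d_cruise = 75 − 125/2 = 25/2; t_c = (25/2)/(25/2) = 1
T = 2·5 + 1 = 11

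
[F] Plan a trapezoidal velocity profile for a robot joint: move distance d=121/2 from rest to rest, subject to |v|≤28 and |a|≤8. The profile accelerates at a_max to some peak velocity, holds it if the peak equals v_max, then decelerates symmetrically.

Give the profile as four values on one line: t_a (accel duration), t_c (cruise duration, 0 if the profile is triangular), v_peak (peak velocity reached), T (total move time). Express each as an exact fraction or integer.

(v_max)²/a_max = 28²/8 = 98
121/2 < 98 → triangular
v_peak = √(121/2·8) = √484 = 22
t_a = 22/8 = 11/4; t_c = 0
T = 2·11/4 = 11/2

t_a=11/4 t_c=0 v_peak=22 T=11/2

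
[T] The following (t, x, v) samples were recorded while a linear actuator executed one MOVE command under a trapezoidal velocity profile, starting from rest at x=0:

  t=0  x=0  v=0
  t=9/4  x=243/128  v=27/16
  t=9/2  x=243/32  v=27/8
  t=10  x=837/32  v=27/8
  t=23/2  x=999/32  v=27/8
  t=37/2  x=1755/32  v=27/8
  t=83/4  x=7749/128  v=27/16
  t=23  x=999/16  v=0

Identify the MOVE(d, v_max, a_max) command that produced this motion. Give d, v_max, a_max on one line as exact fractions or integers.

final state: t=23, x=999/16, v=0 → d = 999/16
a_max = (27/16−0)/(9/4−0) = 3/4
max v = 27/8 over t∈[9/2,37/2] → v_max = 27/8
check: 27/8·(9/2+14) = 999/16 ✓

d=999/16 v_max=27/8 a_max=3/4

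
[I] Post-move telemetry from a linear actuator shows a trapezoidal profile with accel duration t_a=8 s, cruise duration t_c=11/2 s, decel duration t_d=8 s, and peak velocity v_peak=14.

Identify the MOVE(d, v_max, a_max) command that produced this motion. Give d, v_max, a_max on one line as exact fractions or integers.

a_max = 14/8 = 7/4
d_a = ½·14·8 = 56; d_c = 14·11/2 = 77
d = 2·56 + 77 = 189
t_c = 11/2 > 0 ⇒ limit active, v_max = 14

d=189 v_max=14 a_max=7/4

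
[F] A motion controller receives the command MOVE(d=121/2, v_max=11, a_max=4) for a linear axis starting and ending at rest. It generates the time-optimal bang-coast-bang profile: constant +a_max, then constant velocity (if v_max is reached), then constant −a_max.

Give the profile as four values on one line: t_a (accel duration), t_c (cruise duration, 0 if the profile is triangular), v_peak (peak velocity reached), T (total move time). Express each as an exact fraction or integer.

t_a=11/4 t_c=11/4 v_peak=11 T=33/4

vₘ²/aₘ = 11²/4 = 121/4
121/2 ≥ 121/4 ⇒ cruise phase
t_a = 11/4; v_peak = 11
d_cruise = 121/2 − 121/4 = 121/4; t_c = (121/4)/11 = 11/4
T = 2·11/4 + 11/4 = 33/4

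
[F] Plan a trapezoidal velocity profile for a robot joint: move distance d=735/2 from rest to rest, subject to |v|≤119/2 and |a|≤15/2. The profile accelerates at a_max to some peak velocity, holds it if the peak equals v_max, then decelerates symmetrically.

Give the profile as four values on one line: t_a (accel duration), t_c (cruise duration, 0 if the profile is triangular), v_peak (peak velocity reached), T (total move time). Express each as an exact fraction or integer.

t_a=7 t_c=0 v_peak=105/2 T=14

v_max²/a_max = (119/2)²/(15/2) = 14161/30
735/2 < 14161/30 ⇒ no cruise
v_peak = √(735/2·15/2) = √(11025/4) = 105/2
t_a = (105/2)/(15/2) = 7; t_c = 0
T = 2·7 = 14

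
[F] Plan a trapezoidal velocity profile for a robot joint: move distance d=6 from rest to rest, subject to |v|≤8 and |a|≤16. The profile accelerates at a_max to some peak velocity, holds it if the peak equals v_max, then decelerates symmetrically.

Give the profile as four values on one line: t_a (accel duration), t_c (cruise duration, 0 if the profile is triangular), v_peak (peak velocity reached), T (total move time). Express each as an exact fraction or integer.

t_a=1/2 t_c=1/4 v_peak=8 T=5/4

(v_max)²/a_max = 8²/16 = 4
6 ≥ 4 → trapezoidal
t_a = 8/16 = 1/2; v_peak = 8
d_cruise = 6 − 4 = 2; t_c = 2/8 = 1/4
T = 2·1/2 + 1/4 = 5/4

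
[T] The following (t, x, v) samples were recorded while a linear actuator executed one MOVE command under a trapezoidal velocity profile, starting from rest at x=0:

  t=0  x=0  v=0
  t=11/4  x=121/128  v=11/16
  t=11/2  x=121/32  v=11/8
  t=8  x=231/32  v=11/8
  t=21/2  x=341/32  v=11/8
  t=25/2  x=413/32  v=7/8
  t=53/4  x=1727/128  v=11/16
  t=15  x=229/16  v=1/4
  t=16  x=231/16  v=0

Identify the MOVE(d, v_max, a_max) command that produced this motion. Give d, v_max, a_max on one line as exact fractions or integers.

final state: t=16, x=231/16, v=0 → d = 231/16
a_max = (11/16−0)/(11/4−0) = 1/4
max v = 11/8 over t∈[11/2,21/2] → v_max = 11/8
check: 11/8·(11/2+5) = 231/16 ✓

d=231/16 v_max=11/8 a_max=1/4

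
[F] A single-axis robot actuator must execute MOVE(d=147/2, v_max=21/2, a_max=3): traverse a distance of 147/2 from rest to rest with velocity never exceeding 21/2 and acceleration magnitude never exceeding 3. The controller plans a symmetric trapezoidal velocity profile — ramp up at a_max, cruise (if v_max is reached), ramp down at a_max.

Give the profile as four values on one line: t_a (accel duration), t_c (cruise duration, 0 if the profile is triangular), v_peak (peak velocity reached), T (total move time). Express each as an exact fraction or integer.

t_a=7/2 t_c=7/2 v_peak=21/2 T=21/2

v_max²/a_max = (21/2)²/3 = 147/4
147/2 ≥ 147/4 ⇒ cruise phase
t_a = (21/2)/3 = 7/2; v_peak = 21/2
d_cruise = 147/2 − 147/4 = 147/4; t_c = (147/4)/(21/2) = 7/2
T = 2·7/2 + 7/2 = 21/2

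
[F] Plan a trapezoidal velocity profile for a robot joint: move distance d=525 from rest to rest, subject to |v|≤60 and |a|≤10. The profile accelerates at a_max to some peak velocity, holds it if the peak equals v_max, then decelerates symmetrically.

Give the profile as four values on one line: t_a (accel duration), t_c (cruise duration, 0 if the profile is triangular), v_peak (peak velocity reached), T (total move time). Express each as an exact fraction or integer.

v_max²/a_max = 60²/10 = 360
525 ≥ 360 ⇒ cruise phase
t_a = 60/10 = 6; v_peak = 60
d_cruise = 525 − 360 = 165; t_c = 165/60 = 11/4
T = 2·6 + 11/4 = 59/4

t_a=6 t_c=11/4 v_peak=60 T=59/4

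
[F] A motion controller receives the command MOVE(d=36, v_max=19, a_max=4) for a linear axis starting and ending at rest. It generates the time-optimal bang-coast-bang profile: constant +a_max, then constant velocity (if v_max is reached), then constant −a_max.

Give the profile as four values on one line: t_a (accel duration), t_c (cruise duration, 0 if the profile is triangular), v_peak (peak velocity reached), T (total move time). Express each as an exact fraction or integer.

t_a=3 t_c=0 v_peak=12 T=6

vₘ²/aₘ = 19²/4 = 361/4
36 < 361/4 ⇒ no cruise
v_peak = √(36·4) = √144 = 12
t_a = 12/4 = 3; t_c = 0
T = 2·3 = 6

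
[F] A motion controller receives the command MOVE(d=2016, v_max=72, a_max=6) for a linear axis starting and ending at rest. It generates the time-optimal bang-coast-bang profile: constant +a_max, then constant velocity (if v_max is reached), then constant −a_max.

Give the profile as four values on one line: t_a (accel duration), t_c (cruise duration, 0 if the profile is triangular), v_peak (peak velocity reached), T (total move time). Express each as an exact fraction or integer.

vₘ²/aₘ = 72²/6 = 864
2016 ≥ 864 ⇒ cruise phase
t_a = 72/6 = 12; v_peak = 72
d_cruise = 2016 − 864 = 1152; t_c = 1152/72 = 16
T = 2·12 + 16 = 40

t_a=12 t_c=16 v_peak=72 T=40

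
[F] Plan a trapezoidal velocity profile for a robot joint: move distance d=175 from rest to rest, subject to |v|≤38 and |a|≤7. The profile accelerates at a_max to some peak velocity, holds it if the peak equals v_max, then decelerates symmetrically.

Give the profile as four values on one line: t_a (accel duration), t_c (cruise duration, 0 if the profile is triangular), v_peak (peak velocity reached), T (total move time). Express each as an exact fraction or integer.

t_a=5 t_c=0 v_peak=35 T=10

vₘ²/aₘ = 38²/7 = 1444/7
175 < 1444/7 ⇒ no cruise
v_peak = √(175·7) = √1225 = 35
t_a = 35/7 = 5; t_c = 0
T = 2·5 = 10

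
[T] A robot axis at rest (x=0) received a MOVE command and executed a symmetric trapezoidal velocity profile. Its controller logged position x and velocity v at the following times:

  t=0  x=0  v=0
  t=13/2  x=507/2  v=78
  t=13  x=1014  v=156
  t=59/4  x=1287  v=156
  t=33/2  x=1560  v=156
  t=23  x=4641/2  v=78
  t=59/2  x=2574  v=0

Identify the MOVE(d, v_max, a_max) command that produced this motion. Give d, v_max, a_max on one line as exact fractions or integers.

final state: t=59/2, x=2574, v=0 → d = 2574
a_max = (78−0)/(13/2−0) = 12
max v = 156 over t∈[13,33/2] → v_max = 156
check: 156·(13+7/2) = 2574 ✓

d=2574 v_max=156 a_max=12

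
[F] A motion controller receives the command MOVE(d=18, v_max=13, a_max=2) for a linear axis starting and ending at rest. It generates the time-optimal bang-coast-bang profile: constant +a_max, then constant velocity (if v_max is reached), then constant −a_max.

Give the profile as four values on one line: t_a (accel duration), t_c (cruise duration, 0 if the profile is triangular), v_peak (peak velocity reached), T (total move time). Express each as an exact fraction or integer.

t_a=3 t_c=0 v_peak=6 T=6

(v_max)²/a_max = 13²/2 = 169/2
18 < 169/2 → triangular
v_peak = √(18·2) = √36 = 6
t_a = 6/2 = 3; t_c = 0
T = 2·3 = 6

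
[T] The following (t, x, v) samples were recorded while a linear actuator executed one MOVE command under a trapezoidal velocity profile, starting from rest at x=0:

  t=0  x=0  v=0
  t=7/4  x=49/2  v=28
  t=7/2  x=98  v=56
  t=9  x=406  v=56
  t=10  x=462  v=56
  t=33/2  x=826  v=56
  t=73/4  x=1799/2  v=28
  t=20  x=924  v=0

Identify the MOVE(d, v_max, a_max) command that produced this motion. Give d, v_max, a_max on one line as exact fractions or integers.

final state: t=20, x=924, v=0 → d = 924
a_max = (28−0)/(7/4−0) = 16
max v = 56 over t∈[7/2,33/2] → v_max = 56
check: 56·(7/2+13) = 924 ✓

d=924 v_max=56 a_max=16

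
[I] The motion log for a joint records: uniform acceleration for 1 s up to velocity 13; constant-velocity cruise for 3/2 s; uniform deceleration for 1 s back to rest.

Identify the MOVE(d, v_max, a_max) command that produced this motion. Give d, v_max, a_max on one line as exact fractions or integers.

a_max = 13/1 = 13
d_a = ½·13·1 = 13/2; d_c = 13·3/2 = 39/2
d = 2·13/2 + 39/2 = 65/2
t_c = 3/2 > 0 ⇒ limit active, v_max = 13

d=65/2 v_max=13 a_max=13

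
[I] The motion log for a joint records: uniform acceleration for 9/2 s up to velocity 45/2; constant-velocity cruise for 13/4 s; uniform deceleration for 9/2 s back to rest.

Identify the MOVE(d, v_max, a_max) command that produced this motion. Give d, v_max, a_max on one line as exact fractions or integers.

d=1395/8 v_max=45/2 a_max=5

a_max = (45/2)/(9/2) = 5
d_a = ½·45/2·9/2 = 405/8; d_c = 45/2·13/4 = 585/8
d = 2·405/8 + 585/8 = 1395/8
t_c = 13/4 > 0 ⇒ limit active, v_max = 45/2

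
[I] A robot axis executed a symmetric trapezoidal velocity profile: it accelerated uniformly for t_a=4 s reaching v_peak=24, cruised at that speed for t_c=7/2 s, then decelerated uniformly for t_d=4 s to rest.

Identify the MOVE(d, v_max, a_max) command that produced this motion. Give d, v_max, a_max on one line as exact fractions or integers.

d=180 v_max=24 a_max=6

a_max = 24/4 = 6
d_a = ½·24·4 = 48; d_c = 24·7/2 = 84
d = 2·48 + 84 = 180
t_c = 7/2 > 0 so v_max = 24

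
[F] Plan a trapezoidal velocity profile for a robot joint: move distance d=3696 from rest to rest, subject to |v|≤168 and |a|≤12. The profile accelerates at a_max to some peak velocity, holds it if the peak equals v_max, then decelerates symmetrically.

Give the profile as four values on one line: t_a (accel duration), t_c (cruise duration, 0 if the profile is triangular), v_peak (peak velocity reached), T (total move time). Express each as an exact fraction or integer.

t_a=14 t_c=8 v_peak=168 T=36

vₘ²/aₘ = 168²/12 = 2352
3696 ≥ 2352 → trapezoidal
t_a = 168/12 = 14; v_peak = 168
d_cruise = 3696 − 2352 = 1344; t_c = 1344/168 = 8
T = 2·14 + 8 = 36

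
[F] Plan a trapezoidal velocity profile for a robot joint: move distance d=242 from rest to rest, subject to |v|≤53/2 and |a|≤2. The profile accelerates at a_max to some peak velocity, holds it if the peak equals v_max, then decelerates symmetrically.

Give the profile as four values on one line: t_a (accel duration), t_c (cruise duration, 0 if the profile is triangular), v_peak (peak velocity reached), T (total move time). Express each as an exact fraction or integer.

(v_max)²/a_max = (53/2)²/2 = 2809/8
242 < 2809/8 ⇒ no cruise
v_peak = √(242·2) = √484 = 22
t_a = 22/2 = 11; t_c = 0
T = 2·11 = 22

t_a=11 t_c=0 v_peak=22 T=22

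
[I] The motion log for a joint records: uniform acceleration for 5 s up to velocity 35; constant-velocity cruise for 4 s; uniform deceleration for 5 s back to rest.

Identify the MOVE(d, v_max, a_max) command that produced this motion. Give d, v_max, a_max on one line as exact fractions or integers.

d=315 v_max=35 a_max=7

a_max = 35/5 = 7
d_a = ½·35·5 = 175/2; d_c = 35·4 = 140
d = 2·175/2 + 140 = 315
t_c = 4 > 0 → v_max = v_peak = 35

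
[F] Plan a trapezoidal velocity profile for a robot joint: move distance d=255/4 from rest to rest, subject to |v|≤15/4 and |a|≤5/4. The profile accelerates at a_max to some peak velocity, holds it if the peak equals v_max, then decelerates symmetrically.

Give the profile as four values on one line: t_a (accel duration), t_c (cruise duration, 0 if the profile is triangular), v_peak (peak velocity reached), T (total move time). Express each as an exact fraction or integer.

vₘ²/aₘ = (15/4)²/(5/4) = 45/4
255/4 ≥ 45/4 so v_max reached
t_a = (15/4)/(5/4) = 3; v_peak = 15/4
d_cruise = 255/4 − 45/4 = 105/2; t_c = (105/2)/(15/4) = 14
T = 2·3 + 14 = 20

t_a=3 t_c=14 v_peak=15/4 T=20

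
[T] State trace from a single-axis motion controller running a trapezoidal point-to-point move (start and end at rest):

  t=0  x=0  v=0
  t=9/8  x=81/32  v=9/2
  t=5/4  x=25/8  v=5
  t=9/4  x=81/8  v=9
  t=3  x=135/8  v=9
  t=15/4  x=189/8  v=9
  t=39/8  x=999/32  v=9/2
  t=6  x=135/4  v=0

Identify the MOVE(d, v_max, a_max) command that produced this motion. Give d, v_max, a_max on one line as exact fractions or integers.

d=135/4 v_max=9 a_max=4

final state: t=6, x=135/4, v=0 → d = 135/4
a_max = (9/2−0)/(9/8−0) = 4
max v = 9 over t∈[9/4,15/4] → v_max = 9
check: 9·(9/4+3/2) = 135/4 ✓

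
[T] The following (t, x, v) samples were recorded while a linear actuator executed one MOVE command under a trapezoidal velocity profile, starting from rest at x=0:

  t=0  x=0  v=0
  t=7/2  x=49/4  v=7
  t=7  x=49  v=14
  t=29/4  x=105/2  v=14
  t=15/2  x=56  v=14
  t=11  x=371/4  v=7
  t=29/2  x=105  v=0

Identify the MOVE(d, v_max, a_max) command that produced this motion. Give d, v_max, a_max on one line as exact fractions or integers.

final state: t=29/2, x=105, v=0 → d = 105
a_max = (7−0)/(7/2−0) = 2
max v = 14 over t∈[7,15/2] → v_max = 14
check: 14·(7+1/2) = 105 ✓

d=105 v_max=14 a_max=2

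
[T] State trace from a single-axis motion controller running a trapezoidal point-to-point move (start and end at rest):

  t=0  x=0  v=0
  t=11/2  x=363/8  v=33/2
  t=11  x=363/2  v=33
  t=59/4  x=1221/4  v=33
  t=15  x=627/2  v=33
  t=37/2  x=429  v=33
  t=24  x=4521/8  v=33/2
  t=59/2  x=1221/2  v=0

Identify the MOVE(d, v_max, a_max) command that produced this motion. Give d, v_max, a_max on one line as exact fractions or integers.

final state: t=59/2, x=1221/2, v=0 → d = 1221/2
a_max = (33/2−0)/(11/2−0) = 3
max v = 33 over t∈[11,37/2] → v_max = 33
check: 33·(11+15/2) = 1221/2 ✓

d=1221/2 v_max=33 a_max=3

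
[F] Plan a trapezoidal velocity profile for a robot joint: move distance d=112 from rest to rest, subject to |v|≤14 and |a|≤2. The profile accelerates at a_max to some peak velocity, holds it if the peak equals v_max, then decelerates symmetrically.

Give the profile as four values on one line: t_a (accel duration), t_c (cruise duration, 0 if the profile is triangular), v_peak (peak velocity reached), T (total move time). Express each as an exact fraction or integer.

(v_max)²/a_max = 14²/2 = 98
112 ≥ 98 → trapezoidal
t_a = 14/2 = 7; v_peak = 14
d_cruise = 112 − 98 = 14; t_c = 14/14 = 1
T = 2·7 + 1 = 15

t_a=7 t_c=1 v_peak=14 T=15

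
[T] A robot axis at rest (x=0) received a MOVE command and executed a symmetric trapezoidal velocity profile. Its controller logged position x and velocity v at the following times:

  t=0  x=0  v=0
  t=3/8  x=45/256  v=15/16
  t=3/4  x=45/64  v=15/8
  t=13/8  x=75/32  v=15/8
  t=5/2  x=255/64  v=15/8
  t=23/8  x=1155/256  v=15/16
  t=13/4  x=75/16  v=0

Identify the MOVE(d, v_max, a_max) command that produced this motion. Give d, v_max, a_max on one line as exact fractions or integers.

d=75/16 v_max=15/8 a_max=5/2

final state: t=13/4, x=75/16, v=0 → d = 75/16
a_max = (15/16−0)/(3/8−0) = 5/2
max v = 15/8 over t∈[3/4,5/2] → v_max = 15/8
check: 15/8·(3/4+7/4) = 75/16 ✓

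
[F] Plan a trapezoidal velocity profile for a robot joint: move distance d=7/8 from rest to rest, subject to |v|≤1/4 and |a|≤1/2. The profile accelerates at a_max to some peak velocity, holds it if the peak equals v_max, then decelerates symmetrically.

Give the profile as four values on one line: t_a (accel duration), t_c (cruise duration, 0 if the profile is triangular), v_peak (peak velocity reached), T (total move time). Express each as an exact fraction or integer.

t_a=1/2 t_c=3 v_peak=1/4 T=4

v_max²/a_max = (1/4)²/(1/2) = 1/8
7/8 ≥ 1/8 ⇒ cruise phase
t_a = (1/4)/(1/2) = 1/2; v_peak = 1/4
d_cruise = 7/8 − 1/8 = 3/4; t_c = (3/4)/(1/4) = 3
T = 2·1/2 + 3 = 4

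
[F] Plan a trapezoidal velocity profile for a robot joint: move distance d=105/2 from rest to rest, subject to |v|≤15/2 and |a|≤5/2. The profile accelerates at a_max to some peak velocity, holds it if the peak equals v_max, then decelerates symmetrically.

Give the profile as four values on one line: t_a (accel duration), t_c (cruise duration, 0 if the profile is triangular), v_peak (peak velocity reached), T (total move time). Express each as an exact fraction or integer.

v_max²/a_max = (15/2)²/(5/2) = 45/2
105/2 ≥ 45/2 so v_max reached
t_a = (15/2)/(5/2) = 3; v_peak = 15/2
d_cruise = 105/2 − 45/2 = 30; t_c = 30/(15/2) = 4
T = 2·3 + 4 = 10

t_a=3 t_c=4 v_peak=15/2 T=10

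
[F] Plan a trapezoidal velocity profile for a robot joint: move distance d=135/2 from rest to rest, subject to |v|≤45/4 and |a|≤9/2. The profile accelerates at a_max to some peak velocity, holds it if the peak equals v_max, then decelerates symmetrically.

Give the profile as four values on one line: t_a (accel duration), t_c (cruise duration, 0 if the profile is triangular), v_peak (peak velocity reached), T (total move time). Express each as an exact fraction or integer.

v_max²/a_max = (45/4)²/(9/2) = 225/8
135/2 ≥ 225/8 so v_max reached
t_a = (45/4)/(9/2) = 5/2; v_peak = 45/4
d_cruise = 135/2 − 225/8 = 315/8; t_c = (315/8)/(45/4) = 7/2
T = 2·5/2 + 7/2 = 17/2

t_a=5/2 t_c=7/2 v_peak=45/4 T=17/2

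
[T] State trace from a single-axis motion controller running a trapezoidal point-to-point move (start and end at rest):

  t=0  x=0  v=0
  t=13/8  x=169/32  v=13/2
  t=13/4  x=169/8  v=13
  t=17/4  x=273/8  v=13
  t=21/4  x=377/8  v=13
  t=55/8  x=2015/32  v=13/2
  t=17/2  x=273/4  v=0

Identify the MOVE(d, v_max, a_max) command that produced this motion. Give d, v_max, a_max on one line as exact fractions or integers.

final state: t=17/2, x=273/4, v=0 → d = 273/4
a_max = (13/2−0)/(13/8−0) = 4
max v = 13 over t∈[13/4,21/4] → v_max = 13
check: 13·(13/4+2) = 273/4 ✓

d=273/4 v_max=13 a_max=4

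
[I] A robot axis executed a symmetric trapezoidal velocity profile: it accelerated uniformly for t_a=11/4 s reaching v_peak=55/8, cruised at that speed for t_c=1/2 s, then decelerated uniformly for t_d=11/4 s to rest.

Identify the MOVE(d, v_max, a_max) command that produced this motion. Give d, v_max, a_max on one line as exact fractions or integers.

d=715/32 v_max=55/8 a_max=5/2

a_max = (55/8)/(11/4) = 5/2
d_a = ½·55/8·11/4 = 605/64; d_c = 55/8·1/2 = 55/16
d = 2·605/64 + 55/16 = 715/32
t_c = 1/2 > 0 so v_max = 55/8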